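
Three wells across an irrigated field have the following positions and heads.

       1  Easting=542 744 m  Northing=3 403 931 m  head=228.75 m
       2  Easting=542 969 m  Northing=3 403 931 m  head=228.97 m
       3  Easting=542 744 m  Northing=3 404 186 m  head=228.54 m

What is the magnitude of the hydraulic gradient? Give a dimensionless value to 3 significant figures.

0.00128

∂h/∂x = (228.97 − 228.75) / (542969 − 542744) = +0.0009778
∂h/∂y = (228.54 − 228.75) / (3404186 − 3403931) = -0.0008235
|∇h| = √(0.0009778² + -0.0008235²) = 0.001278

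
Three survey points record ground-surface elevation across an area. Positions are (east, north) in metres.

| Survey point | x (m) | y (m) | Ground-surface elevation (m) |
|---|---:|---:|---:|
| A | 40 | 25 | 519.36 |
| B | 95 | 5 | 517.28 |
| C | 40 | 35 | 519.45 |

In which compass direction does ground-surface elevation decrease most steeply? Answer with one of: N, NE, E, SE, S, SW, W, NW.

E

With z = a·x + b·y + c and A as origin, the differences give:
  55·a + (-20)·b = -2.08
  0·a + 10·b = +0.09
Eliminate b (×10 and ×(-20), subtract): 550·a = -19.000 → a = ∂z/∂x = -0.03455
Back-substitute: b = ∂z/∂y = +0.009000.
Steepest decrease is along −∇f = (+0.03455 E, -0.009000 N) → east.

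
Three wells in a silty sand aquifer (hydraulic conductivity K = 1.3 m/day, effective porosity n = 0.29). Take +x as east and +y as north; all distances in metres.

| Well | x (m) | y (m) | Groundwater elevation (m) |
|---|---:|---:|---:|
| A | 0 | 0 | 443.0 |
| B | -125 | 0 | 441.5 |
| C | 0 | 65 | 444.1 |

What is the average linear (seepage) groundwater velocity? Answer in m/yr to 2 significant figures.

34 m/yr

∂h/∂x = (441.5 − 443.0) / (-125 − 0) = +0.01200
∂h/∂y = (444.1 − 443.0) / (65 − 0) = +0.01692
|∇h| = √(0.01200² + 0.01692²) = 0.02074
Seepage velocity v = K·i/n = 1.3 × 0.02074 / 0.29 = 0.09297 m/day = 33.96 m/yr.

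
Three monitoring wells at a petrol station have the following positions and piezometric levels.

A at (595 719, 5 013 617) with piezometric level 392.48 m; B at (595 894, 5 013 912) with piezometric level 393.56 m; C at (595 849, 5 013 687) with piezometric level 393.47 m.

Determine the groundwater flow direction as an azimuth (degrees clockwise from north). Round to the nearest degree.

279°

Differences from A: to B (Δx, Δy, Δh) = (175, 295, +1.08); to C = (130, 70, +0.99).
Determinant of the coordinate differences = 175·70 − 130·295 = -26100.
∂h/∂x = [(+1.08)·70 − (+0.99)·295] / -26100 = +0.008293
∂h/∂y = [175·(+0.99) − 130·(+1.08)] / -26100 = -0.001259
Flow direction (−∇h) has components (-0.008293 E, +0.001259 N).
Azimuth = atan2(E, N) = atan2(-0.008293, +0.001259) = 278.6° ≈ 279°.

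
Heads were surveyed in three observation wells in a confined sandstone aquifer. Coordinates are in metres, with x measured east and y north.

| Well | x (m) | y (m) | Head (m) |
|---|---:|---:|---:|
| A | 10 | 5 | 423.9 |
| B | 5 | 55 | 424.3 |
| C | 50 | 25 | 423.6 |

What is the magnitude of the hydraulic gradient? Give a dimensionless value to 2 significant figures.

0.013

With h = a·x + b·y + c and A as origin, the differences give:
  (-5)·a + 50·b = +0.4
  40·a + 20·b = -0.3
Eliminate b (×20 and ×50, subtract): -2100·a = 23.00 → a = ∂h/∂x = -0.01095
Back-substitute: b = ∂h/∂y = +0.006905.
|∇h| = √(-0.01095² + 0.006905²) = 0.01295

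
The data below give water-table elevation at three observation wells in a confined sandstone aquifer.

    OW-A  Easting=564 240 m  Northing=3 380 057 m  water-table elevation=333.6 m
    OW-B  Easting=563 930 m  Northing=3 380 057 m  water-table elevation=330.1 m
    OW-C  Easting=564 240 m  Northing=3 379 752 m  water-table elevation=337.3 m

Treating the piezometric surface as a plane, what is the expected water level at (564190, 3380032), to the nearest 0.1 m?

∂h/∂x = (330.1 − 333.6) / (563930 − 564240) = +0.01129
∂h/∂y = (337.3 − 333.6) / (3379752 − 3380057) = -0.01213
h(564190, 3380032) = 333.6 + (+0.01129)·(-50) + (-0.01213)·(-25) = 333.6 -0.565 +0.303 = 333.339 m.

333.3 m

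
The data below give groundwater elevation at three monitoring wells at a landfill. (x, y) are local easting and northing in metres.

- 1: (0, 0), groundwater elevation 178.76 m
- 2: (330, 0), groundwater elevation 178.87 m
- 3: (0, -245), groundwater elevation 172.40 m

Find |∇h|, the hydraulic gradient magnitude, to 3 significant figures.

∂h/∂x = (178.87 − 178.76) / (330 − 0) = +0.0003333
∂h/∂y = (172.40 − 178.76) / (-245 − 0) = +0.02596
|∇h| = √(0.0003333² + 0.02596²) = 0.02596

0.0260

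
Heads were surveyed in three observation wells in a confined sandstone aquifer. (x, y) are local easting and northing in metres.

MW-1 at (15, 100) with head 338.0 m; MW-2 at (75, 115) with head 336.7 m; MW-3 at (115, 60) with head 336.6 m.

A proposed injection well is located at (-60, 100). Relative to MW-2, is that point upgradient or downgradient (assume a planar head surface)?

Differences from MW-1: to MW-2 (Δx, Δy, Δh) = (60, 15, -1.3); to MW-3 = (100, -40, -1.4).
Solve a·Δx + b·Δy = Δh: det = 60·(-40) − 100·15 = -3900.
∂h/∂x = [(-1.3)·(-40) − (-1.4)·15] / -3900 = -0.01872
∂h/∂y = [60·(-1.4) − 100·(-1.3)] / -3900 = -0.01179
Head at (-60, 100) = 338.0 + (-0.01872)·(-75) + (-0.01179)·(0) = 339.40 m.
That is higher than the 336.7 m at MW-2, so the point is upgradient.

upgradient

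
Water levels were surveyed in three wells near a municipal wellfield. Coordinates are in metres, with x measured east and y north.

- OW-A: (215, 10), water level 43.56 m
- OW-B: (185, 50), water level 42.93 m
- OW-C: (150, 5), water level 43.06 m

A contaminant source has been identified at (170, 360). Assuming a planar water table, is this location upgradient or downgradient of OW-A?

Taking OW-A as reference: OW-B−OW-A = (-30, 40, -0.63); OW-C−OW-A = (-65, -5, -0.50).
Determinant of the coordinate differences = (-30)·(-5) − (-65)·40 = 2750.
∂h/∂x = [(-0.63)·(-5) − (-0.50)·40] / 2750 = +0.008418
∂h/∂y = [(-30)·(-0.50) − (-65)·(-0.63)] / 2750 = -0.009436
Head at (170, 360) = 43.56 + (+0.008418)·(-45) + (-0.009436)·(350) = 39.88 m.
That is lower than the 43.56 m at OW-A, so the point is downgradient.

downgradient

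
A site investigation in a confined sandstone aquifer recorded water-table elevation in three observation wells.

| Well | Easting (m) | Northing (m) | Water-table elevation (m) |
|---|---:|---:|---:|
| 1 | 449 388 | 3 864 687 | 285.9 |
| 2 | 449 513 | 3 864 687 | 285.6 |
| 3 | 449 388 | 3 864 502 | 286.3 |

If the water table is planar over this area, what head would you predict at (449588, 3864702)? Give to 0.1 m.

285.4 m

∂h/∂x = (285.6 − 285.9) / (449513 − 449388) = -0.002400
∂h/∂y = (286.3 − 285.9) / (3864502 − 3864687) = -0.002162
h(449588, 3864702) = 285.9 + (-0.002400)·(200) + (-0.002162)·(15) = 285.9 -0.480 -0.032 = 285.388 m.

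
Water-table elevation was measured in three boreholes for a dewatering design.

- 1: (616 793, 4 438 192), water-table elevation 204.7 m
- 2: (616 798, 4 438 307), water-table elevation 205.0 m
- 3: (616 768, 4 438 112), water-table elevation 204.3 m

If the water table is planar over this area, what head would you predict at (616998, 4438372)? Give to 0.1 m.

206.9 m

With h = a·x + b·y + c and 1 as origin, the differences give:
  5·a + 115·b = +0.3
  (-25)·a + (-80)·b = -0.4
Eliminate b (×(-80) and ×115, subtract): 2475·a = 22.00 → a = ∂h/∂x = +0.008889
Back-substitute: b = ∂h/∂y = +0.002222.
h(616998, 4438372) = 204.7 + (+0.008889)·(205) + (+0.002222)·(180) = 204.7 +1.822 +0.400 = 206.922 m.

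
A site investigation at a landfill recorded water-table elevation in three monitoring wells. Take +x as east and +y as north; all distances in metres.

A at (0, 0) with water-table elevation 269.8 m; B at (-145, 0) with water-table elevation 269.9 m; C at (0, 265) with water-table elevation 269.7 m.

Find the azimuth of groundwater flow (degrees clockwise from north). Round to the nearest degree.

∂h/∂x = (269.9 − 269.8) / (-145 − 0) = -0.0006897
∂h/∂y = (269.7 − 269.8) / (265 − 0) = -0.0003774
Flow direction (−∇h) has components (+0.0006897 E, +0.0003774 N).
Azimuth = atan2(E, N) = atan2(+0.0006897, +0.0003774) = 61.3° ≈ 061°.

061°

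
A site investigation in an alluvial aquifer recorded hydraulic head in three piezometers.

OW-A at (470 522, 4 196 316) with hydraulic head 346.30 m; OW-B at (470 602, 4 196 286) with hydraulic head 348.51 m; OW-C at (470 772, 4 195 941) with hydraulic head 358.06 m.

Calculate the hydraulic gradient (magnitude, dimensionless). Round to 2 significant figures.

0.027

With h = a·x + b·y + c and OW-A as origin, the differences give:
  80·a + (-30)·b = +2.21
  250·a + (-375)·b = +11.76
Eliminate b (×(-375) and ×(-30), subtract): -22500·a = -475.950 → a = ∂h/∂x = +0.02115
Back-substitute: b = ∂h/∂y = -0.01726.
|∇h| = √(0.02115² + -0.01726²) = 0.0273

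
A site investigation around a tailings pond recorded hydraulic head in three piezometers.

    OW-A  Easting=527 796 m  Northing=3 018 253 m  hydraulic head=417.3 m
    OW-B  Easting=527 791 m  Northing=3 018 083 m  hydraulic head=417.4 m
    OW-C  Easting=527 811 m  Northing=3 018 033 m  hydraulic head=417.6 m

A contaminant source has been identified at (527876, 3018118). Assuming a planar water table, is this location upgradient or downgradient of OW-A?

upgradient

With h = a·x + b·y + c and OW-A as origin, the differences give:
  (-5)·a + (-170)·b = +0.1
  15·a + (-220)·b = +0.3
Eliminate b (×(-220) and ×(-170), subtract): 3650·a = 29.00 → a = ∂h/∂x = +0.007945
Back-substitute: b = ∂h/∂y = -0.0008219.
Head at (527876, 3018118) = 417.3 + (+0.007945)·(80) + (-0.0008219)·(-135) = 418.05 m.
That is higher than the 417.3 m at OW-A, so the point is upgradient.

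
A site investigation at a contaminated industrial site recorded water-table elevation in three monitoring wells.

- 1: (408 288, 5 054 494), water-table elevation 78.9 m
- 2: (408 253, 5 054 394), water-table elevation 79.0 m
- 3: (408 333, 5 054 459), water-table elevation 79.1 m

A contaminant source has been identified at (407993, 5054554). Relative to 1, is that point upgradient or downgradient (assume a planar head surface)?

downgradient

Differences from 1: to 2 (Δx, Δy, Δh) = (-35, -100, +0.1); to 3 = (45, -35, +0.2).
Solve a·Δx + b·Δy = Δh: det = (-35)·(-35) − 45·(-100) = 5725.
∂h/∂x = [(+0.1)·(-35) − (+0.2)·(-100)] / 5725 = +0.002882
∂h/∂y = [(-35)·(+0.2) − 45·(+0.1)] / 5725 = -0.002009
Head at (407993, 5054554) = 78.9 + (+0.002882)·(-295) + (-0.002009)·(60) = 77.93 m.
That is lower than the 78.9 m at 1, so the point is downgradient.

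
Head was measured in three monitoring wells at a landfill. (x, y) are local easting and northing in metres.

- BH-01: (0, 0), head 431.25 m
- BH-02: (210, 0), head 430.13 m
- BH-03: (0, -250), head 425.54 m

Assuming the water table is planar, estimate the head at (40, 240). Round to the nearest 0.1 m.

436.5 m

∂h/∂x = (430.13 − 431.25) / (210 − 0) = -0.005333
∂h/∂y = (425.54 − 431.25) / (-250 − 0) = +0.02284
h(40, 240) = 431.25 + (-0.005333)·(40) + (+0.02284)·(240) = 431.25 -0.213 +5.482 = 436.518 m.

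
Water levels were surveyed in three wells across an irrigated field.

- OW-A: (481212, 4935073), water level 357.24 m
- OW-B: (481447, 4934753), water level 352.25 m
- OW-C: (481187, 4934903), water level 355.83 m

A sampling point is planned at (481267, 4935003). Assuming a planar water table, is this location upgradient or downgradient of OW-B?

upgradient

With h = a·x + b·y + c and OW-A as origin, the differences give:
  235·a + (-320)·b = -4.99
  (-25)·a + (-170)·b = -1.41
Eliminate b (×(-170) and ×(-320), subtract): -47950·a = 397.100 → a = ∂h/∂x = -0.008282
Back-substitute: b = ∂h/∂y = +0.009512.
Head at (481267, 4935003) = 357.24 + (-0.008282)·(55) + (+0.009512)·(-70) = 356.12 m.
That is higher than the 352.25 m at OW-B, so the point is upgradient.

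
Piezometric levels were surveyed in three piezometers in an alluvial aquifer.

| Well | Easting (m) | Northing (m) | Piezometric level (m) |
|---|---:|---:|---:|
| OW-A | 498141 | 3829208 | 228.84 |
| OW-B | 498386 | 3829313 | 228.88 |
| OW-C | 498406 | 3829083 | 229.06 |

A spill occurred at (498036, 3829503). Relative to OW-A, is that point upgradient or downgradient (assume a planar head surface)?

downgradient

Three-point gradient (reference OW-A): Δ to OW-B = (245, 105, +0.04), Δ to OW-C = (265, -125, +0.22).
∂h/∂x = +0.0004808, ∂h/∂y = -0.0007408 (det = -58450).
Head at (498036, 3829503) = 228.84 + (+0.0004808)·(-105) + (-0.0007408)·(295) = 228.57 m.
That is lower than the 228.84 m at OW-A, so the point is downgradient.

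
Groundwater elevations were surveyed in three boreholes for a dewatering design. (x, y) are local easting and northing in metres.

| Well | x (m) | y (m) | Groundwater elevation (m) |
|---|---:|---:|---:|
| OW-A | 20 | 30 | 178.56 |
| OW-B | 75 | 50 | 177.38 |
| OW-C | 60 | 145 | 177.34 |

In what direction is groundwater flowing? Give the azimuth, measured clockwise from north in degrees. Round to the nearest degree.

With h = a·x + b·y + c and OW-A as origin, the differences give:
  55·a + 20·b = -1.18
  40·a + 115·b = -1.22
Eliminate b (×115 and ×20, subtract): 5525·a = -111.300 → a = ∂h/∂x = -0.02014
Back-substitute: b = ∂h/∂y = -0.003602.
Flow direction (−∇h) has components (+0.02014 E, +0.003602 N).
Azimuth = atan2(E, N) = atan2(+0.02014, +0.003602) = 79.9° ≈ 080°.

080°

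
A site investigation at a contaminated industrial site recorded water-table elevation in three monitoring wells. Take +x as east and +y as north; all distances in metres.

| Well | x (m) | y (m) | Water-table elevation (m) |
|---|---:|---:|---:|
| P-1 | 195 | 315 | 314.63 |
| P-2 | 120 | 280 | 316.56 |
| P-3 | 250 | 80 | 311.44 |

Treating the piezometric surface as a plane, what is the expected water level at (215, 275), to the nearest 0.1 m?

313.8 m

Differences from P-1: to P-2 (Δx, Δy, Δh) = (-75, -35, +1.93); to P-3 = (55, -235, -3.19).
Solve a·Δx + b·Δy = Δh: det = (-75)·(-235) − 55·(-35) = 19550.
∂h/∂x = [(+1.93)·(-235) − (-3.19)·(-35)] / 19550 = -0.02891
∂h/∂y = [(-75)·(-3.19) − 55·(+1.93)] / 19550 = +0.006808
h(215, 275) = 314.63 + (-0.02891)·(20) + (+0.006808)·(-40) = 314.63 -0.578 -0.272 = 313.779 m.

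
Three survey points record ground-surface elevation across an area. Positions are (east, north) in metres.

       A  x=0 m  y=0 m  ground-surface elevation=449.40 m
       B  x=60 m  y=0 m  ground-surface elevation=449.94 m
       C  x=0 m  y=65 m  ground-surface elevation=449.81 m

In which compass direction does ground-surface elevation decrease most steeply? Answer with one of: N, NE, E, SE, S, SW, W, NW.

SW

∂z/∂x = (449.94 − 449.40) / (60 − 0) = +0.009000
∂z/∂y = (449.81 − 449.40) / (65 − 0) = +0.006308
Steepest decrease is along −∇f = (-0.009000 E, -0.006308 N) → southwest.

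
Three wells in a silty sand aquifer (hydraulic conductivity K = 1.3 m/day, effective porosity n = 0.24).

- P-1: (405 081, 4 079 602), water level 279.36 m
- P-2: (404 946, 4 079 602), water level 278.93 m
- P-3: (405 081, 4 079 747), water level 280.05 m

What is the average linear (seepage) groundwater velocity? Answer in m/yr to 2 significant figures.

11 m/yr

∂h/∂x = (278.93 − 279.36) / (404946 − 405081) = +0.003185
∂h/∂y = (280.05 − 279.36) / (4079747 − 4079602) = +0.004759
|∇h| = √(0.003185² + 0.004759²) = 0.005726
Seepage velocity v = K·i/n = 1.3 × 0.005726 / 0.24 = 0.03102 m/day = 11.33 m/yr.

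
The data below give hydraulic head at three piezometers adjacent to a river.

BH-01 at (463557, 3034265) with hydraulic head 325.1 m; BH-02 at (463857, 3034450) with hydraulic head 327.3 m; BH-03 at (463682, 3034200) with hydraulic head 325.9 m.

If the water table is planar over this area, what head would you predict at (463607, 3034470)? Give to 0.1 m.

Taking BH-01 as reference: BH-02−BH-01 = (300, 185, +2.2); BH-03−BH-01 = (125, -65, +0.8).
Determinant of the coordinate differences = 300·(-65) − 125·185 = -42625.
∂h/∂x = [(+2.2)·(-65) − (+0.8)·185] / -42625 = +0.006827
∂h/∂y = [300·(+0.8) − 125·(+2.2)] / -42625 = +0.0008211
h(463607, 3034470) = 325.1 + (+0.006827)·(50) + (+0.0008211)·(205) = 325.1 +0.341 +0.168 = 325.610 m.

325.6 m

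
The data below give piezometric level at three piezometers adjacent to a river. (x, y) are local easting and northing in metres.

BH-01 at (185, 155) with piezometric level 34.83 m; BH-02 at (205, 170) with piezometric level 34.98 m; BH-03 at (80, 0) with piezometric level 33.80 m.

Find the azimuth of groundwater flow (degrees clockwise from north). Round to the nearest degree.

Three-point gradient (reference BH-01): Δ to BH-02 = (20, 15, +0.15), Δ to BH-03 = (-105, -155, -1.03).
∂h/∂x = +0.005115, ∂h/∂y = +0.003180 (det = -1525).
Flow direction (−∇h) has components (-0.005115 E, -0.003180 N).
Azimuth = atan2(E, N) = atan2(-0.005115, -0.003180) = 238.1° ≈ 238°.

238°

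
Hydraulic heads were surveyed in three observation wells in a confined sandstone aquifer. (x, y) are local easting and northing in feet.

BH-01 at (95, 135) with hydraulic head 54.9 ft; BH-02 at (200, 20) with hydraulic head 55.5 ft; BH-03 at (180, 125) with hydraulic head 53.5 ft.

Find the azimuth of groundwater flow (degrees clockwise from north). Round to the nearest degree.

040°

Taking BH-01 as reference: BH-02−BH-01 = (105, -115, +0.6); BH-03−BH-01 = (85, -10, -1.4).
Solve a·Δx + b·Δy = Δh: det = 105·(-10) − 85·(-115) = 8725.
∂h/∂x = [(+0.6)·(-10) − (-1.4)·(-115)] / 8725 = -0.01914
∂h/∂y = [105·(-1.4) − 85·(+0.6)] / 8725 = -0.02269
Flow direction (−∇h) has components (+0.01914 E, +0.02269 N).
Azimuth = atan2(E, N) = atan2(+0.01914, +0.02269) = 40.1° ≈ 040°.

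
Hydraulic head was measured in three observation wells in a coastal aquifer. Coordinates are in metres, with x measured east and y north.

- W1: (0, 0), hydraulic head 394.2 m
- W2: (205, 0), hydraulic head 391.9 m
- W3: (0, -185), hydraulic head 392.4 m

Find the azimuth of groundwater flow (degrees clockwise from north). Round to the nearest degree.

∂h/∂x = (391.9 − 394.2) / (205 − 0) = -0.01122
∂h/∂y = (392.4 − 394.2) / (-185 − 0) = +0.009730
Flow direction (−∇h) has components (+0.01122 E, -0.009730 N).
Azimuth = atan2(E, N) = atan2(+0.01122, -0.009730) = 130.9° ≈ 131°.

131°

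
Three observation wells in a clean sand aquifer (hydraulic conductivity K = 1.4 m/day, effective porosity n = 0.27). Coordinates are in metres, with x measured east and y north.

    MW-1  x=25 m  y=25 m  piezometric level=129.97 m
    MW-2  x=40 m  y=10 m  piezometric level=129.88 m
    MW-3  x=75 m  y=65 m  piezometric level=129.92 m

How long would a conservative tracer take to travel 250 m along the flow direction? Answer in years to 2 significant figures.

31 years

Taking MW-1 as reference: MW-2−MW-1 = (15, -15, -0.09); MW-3−MW-1 = (50, 40, -0.05).
Determinant of the coordinate differences = 15·40 − 50·(-15) = 1350.
∂h/∂x = [(-0.09)·40 − (-0.05)·(-15)] / 1350 = -0.003222
∂h/∂y = [15·(-0.05) − 50·(-0.09)] / 1350 = +0.002778
|∇h| = √(-0.003222² + 0.002778²) = 0.004254
Seepage velocity v = K·i/n = 1.4 × 0.004254 / 0.27 = 0.02206 m/day.
t = 250 / 0.02206 = 1.133e+04 days = 31 years.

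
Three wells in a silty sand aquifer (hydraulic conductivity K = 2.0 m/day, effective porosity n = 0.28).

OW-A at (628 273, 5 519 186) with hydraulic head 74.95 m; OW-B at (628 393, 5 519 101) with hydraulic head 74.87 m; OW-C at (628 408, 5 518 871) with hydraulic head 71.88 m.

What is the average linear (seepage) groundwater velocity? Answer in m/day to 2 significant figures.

Three-point gradient (reference OW-A): Δ to OW-B = (120, -85, -0.08), Δ to OW-C = (135, -315, -3.07).
∂h/∂x = +0.008955, ∂h/∂y = +0.01358 (det = -26325).
|∇h| = √(0.008955² + 0.01358²) = 0.01627
Seepage velocity v = K·i/n = 2.0 × 0.01627 / 0.28 = 0.1162 m/day.

0.12 m/day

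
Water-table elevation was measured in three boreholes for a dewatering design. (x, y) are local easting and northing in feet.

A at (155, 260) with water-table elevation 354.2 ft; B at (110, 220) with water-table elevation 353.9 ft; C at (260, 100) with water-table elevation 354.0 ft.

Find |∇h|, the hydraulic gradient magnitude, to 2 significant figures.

Three-point gradient (reference A): Δ to B = (-45, -40, -0.3), Δ to C = (105, -160, -0.2).
∂h/∂x = +0.003509, ∂h/∂y = +0.003553 (det = 11400).
|∇h| = √(0.003509² + 0.003553²) = 0.004994

0.0050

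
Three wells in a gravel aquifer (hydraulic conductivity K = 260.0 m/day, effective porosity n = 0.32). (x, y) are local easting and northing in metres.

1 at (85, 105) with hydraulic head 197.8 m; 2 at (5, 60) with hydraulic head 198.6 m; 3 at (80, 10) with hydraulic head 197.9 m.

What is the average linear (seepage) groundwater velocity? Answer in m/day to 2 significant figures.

7.9 m/day

Taking 1 as reference: 2−1 = (-80, -45, +0.8); 3−1 = (-5, -95, +0.1).
Determinant of the coordinate differences = (-80)·(-95) − (-5)·(-45) = 7375.
∂h/∂x = [(+0.8)·(-95) − (+0.1)·(-45)] / 7375 = -0.009695
∂h/∂y = [(-80)·(+0.1) − (-5)·(+0.8)] / 7375 = -0.0005424
|∇h| = √(-0.009695² + -0.0005424²) = 0.00971
Seepage velocity v = K·i/n = 260.0 × 0.00971 / 0.32 = 7.889 m/day.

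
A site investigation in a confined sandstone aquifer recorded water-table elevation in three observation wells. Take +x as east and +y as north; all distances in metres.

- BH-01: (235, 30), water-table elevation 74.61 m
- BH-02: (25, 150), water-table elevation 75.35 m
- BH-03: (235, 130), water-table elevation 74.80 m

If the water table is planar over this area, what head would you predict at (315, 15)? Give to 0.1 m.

74.4 m

Taking BH-01 as reference: BH-02−BH-01 = (-210, 120, +0.74); BH-03−BH-01 = (0, 100, +0.19).
Solve a·Δx + b·Δy = Δh: det = (-210)·100 − 0·120 = -21000.
∂h/∂x = [(+0.74)·100 − (+0.19)·120] / -21000 = -0.002438
∂h/∂y = [(-210)·(+0.19) − 0·(+0.74)] / -21000 = +0.001900
h(315, 15) = 74.61 + (-0.002438)·(80) + (+0.001900)·(-15) = 74.61 -0.195 -0.028 = 74.386 m.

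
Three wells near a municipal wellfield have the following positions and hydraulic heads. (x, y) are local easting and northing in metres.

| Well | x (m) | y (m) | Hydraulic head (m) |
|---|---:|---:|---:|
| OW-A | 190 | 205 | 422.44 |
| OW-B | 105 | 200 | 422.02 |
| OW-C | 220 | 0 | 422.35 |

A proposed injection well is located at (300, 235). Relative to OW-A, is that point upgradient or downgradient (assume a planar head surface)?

Taking OW-A as reference: OW-B−OW-A = (-85, -5, -0.42); OW-C−OW-A = (30, -205, -0.09).
Determinant of the coordinate differences = (-85)·(-205) − 30·(-5) = 17575.
∂h/∂x = [(-0.42)·(-205) − (-0.09)·(-5)] / 17575 = +0.004873
∂h/∂y = [(-85)·(-0.09) − 30·(-0.42)] / 17575 = +0.001152
Head at (300, 235) = 422.44 + (+0.004873)·(110) + (+0.001152)·(30) = 423.01 m.
That is higher than the 422.44 m at OW-A, so the point is upgradient.

upgradient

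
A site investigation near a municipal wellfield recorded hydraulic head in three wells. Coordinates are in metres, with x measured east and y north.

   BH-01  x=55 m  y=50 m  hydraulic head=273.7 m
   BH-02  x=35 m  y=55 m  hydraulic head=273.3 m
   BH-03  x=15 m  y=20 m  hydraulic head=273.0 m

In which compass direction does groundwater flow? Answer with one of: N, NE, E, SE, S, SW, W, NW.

Differences from BH-01: to BH-02 (Δx, Δy, Δh) = (-20, 5, -0.4); to BH-03 = (-40, -30, -0.7).
Determinant of the coordinate differences = (-20)·(-30) − (-40)·5 = 800.
∂h/∂x = [(-0.4)·(-30) − (-0.7)·5] / 800 = +0.01937
∂h/∂y = [(-20)·(-0.7) − (-40)·(-0.4)] / 800 = -0.002500
Flow = −∇h = (-0.01937 east, +0.002500 north), which points west.

W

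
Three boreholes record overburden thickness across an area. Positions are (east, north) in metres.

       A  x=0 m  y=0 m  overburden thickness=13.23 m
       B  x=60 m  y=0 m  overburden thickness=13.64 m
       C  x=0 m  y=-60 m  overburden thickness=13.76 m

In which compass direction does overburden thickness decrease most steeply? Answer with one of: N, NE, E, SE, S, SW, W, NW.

NW

∂d/∂x = (13.64 − 13.23) / (60 − 0) = +0.006833
∂d/∂y = (13.76 − 13.23) / (-60 − 0) = -0.008833
Steepest decrease is along −∇f = (-0.006833 E, +0.008833 N) → northwest.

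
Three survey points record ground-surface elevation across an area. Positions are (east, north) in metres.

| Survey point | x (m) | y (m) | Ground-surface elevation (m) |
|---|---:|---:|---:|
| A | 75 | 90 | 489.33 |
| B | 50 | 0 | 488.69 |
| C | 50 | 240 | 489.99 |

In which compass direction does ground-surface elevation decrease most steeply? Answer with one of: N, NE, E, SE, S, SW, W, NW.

SW

Three-point gradient (reference A): Δ to B = (-25, -90, -0.64), Δ to C = (-25, 150, +0.66).
∂z/∂x = +0.006100, ∂z/∂y = +0.005417 (det = -6000).
Steepest decrease is along −∇f = (-0.006100 E, -0.005417 N) → southwest.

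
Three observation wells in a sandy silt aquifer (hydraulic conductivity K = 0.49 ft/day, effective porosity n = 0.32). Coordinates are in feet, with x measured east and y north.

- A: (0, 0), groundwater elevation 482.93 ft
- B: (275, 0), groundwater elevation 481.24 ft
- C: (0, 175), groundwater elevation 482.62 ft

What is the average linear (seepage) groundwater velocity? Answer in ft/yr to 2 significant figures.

3.6 ft/yr

∂h/∂x = (481.24 − 482.93) / (275 − 0) = -0.006145
∂h/∂y = (482.62 − 482.93) / (175 − 0) = -0.001771
|∇h| = √(-0.006145² + -0.001771²) = 0.006395
Seepage velocity v = K·i/n = 0.49 × 0.006395 / 0.32 = 0.009792 ft/day = 3.577 ft/yr.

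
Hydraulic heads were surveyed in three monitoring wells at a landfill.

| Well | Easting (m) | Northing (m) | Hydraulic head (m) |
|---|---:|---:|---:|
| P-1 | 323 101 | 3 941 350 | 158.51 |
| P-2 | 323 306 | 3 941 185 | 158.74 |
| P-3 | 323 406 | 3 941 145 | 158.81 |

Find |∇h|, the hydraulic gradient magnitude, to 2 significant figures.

0.0011

With h = a·x + b·y + c and P-1 as origin, the differences give:
  205·a + (-165)·b = +0.23
  305·a + (-205)·b = +0.30
Eliminate b (×(-205) and ×(-165), subtract): 8300·a = 2.350 → a = ∂h/∂x = +0.0002831
Back-substitute: b = ∂h/∂y = -0.001042.
|∇h| = √(0.0002831² + -0.001042²) = 0.00108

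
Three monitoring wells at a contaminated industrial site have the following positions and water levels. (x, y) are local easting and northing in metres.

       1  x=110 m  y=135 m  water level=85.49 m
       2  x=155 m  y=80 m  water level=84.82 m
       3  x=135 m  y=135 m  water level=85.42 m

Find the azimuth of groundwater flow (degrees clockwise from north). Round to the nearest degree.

With h = a·x + b·y + c and 1 as origin, the differences give:
  45·a + (-55)·b = -0.67
  25·a + 0·b = -0.07
Eliminate b (×0 and ×(-55), subtract): 1375·a = -3.850 → a = ∂h/∂x = -0.002800
Back-substitute: b = ∂h/∂y = +0.009891.
Flow direction (−∇h) has components (+0.002800 E, -0.009891 N).
Azimuth = atan2(E, N) = atan2(+0.002800, -0.009891) = 164.2° ≈ 164°.

164°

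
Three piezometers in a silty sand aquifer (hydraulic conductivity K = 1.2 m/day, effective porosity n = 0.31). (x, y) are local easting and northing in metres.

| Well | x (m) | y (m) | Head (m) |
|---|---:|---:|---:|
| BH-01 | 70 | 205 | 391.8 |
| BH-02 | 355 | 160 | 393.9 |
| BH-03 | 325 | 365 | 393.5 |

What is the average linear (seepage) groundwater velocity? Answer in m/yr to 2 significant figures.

Differences from BH-01: to BH-02 (Δx, Δy, Δh) = (285, -45, +2.1); to BH-03 = (255, 160, +1.7).
Determinant of the coordinate differences = 285·160 − 255·(-45) = 57075.
∂h/∂x = [(+2.1)·160 − (+1.7)·(-45)] / 57075 = +0.007227
∂h/∂y = [285·(+1.7) − 255·(+2.1)] / 57075 = -0.0008936
|∇h| = √(0.007227² + -0.0008936²) = 0.007282
Seepage velocity v = K·i/n = 1.2 × 0.007282 / 0.31 = 0.02819 m/day = 10.3 m/yr.

10 m/yr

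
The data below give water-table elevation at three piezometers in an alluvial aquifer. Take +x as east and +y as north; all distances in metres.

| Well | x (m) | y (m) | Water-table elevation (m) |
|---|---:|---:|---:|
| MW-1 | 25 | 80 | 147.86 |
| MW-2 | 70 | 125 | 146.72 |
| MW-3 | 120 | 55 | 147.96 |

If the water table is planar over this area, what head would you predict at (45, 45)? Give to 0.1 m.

148.5 m

Taking MW-1 as reference: MW-2−MW-1 = (45, 45, -1.14); MW-3−MW-1 = (95, -25, +0.10).
Solve a·Δx + b·Δy = Δh: det = 45·(-25) − 95·45 = -5400.
∂h/∂x = [(-1.14)·(-25) − (+0.10)·45] / -5400 = -0.004444
∂h/∂y = [45·(+0.10) − 95·(-1.14)] / -5400 = -0.02089
h(45, 45) = 147.86 + (-0.004444)·(20) + (-0.02089)·(-35) = 147.86 -0.089 +0.731 = 148.502 m.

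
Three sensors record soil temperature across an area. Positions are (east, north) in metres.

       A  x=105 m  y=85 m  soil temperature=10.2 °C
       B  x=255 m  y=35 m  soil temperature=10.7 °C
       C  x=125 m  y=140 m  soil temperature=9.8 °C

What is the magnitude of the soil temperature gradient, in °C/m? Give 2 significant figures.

Differences from A: to B (Δx, Δy, Δh) = (150, -50, +0.5); to C = (20, 55, -0.4).
Determinant of the coordinate differences = 150·55 − 20·(-50) = 9250.
∂T/∂x = [(+0.5)·55 − (-0.4)·(-50)] / 9250 = +0.0008108
∂T/∂y = [150·(-0.4) − 20·(+0.5)] / 9250 = -0.007568
|∇f| = √(0.0008108² + -0.007568²) = 0.007611 °C/m

0.0076 °C/m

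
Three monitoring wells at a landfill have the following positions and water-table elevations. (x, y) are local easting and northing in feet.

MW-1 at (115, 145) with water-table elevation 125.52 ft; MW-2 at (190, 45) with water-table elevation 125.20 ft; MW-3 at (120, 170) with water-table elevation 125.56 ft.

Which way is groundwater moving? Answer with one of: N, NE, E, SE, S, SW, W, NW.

With h = a·x + b·y + c and MW-1 as origin, the differences give:
  75·a + (-100)·b = -0.32
  5·a + 25·b = +0.04
Eliminate b (×25 and ×(-100), subtract): 2375·a = -4.000 → a = ∂h/∂x = -0.001684
Back-substitute: b = ∂h/∂y = +0.001937.
Flow = −∇h = (+0.001684 east, -0.001937 north), which points southeast.

SE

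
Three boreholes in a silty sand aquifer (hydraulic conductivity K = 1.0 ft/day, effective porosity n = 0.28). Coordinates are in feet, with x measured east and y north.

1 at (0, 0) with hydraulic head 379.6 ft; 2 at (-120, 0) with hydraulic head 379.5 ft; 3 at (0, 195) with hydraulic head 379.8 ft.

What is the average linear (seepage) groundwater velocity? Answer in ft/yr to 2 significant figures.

∂h/∂x = (379.5 − 379.6) / (-120 − 0) = +0.0008333
∂h/∂y = (379.8 − 379.6) / (195 − 0) = +0.001026
|∇h| = √(0.0008333² + 0.001026²) = 0.001322
Seepage velocity v = K·i/n = 1.0 × 0.001322 / 0.28 = 0.004721 ft/day = 1.724 ft/yr.

1.7 ft/yr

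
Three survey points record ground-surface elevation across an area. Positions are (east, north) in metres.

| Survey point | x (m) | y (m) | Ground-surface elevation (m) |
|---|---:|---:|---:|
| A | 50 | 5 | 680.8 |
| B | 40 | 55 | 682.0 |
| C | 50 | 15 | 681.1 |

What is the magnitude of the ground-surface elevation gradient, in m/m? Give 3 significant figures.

0.0424 m/m

Differences from A: to B (Δx, Δy, Δh) = (-10, 50, +1.2); to C = (0, 10, +0.3).
Solve a·Δx + b·Δy = Δz: det = (-10)·10 − 0·50 = -100.
∂z/∂x = [(+1.2)·10 − (+0.3)·50] / -100 = +0.03000
∂z/∂y = [(-10)·(+0.3) − 0·(+1.2)] / -100 = +0.03000
|∇f| = √(0.03000² + 0.03000²) = 0.04243 m/m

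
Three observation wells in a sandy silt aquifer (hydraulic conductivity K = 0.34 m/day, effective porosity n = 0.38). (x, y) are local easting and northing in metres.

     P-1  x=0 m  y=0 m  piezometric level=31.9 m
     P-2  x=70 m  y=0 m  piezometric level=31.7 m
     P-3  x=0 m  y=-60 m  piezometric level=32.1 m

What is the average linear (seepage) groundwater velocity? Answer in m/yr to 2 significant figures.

1.4 m/yr

∂h/∂x = (31.7 − 31.9) / (70 − 0) = -0.002857
∂h/∂y = (32.1 − 31.9) / (-60 − 0) = -0.003333
|∇h| = √(-0.002857² + -0.003333²) = 0.00439
Seepage velocity v = K·i/n = 0.34 × 0.00439 / 0.38 = 0.003928 m/day = 1.435 m/yr.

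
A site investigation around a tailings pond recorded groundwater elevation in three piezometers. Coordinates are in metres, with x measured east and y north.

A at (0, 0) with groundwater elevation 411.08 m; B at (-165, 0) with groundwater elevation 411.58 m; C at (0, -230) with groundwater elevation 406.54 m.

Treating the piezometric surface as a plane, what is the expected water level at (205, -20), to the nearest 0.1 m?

410.1 m

∂h/∂x = (411.58 − 411.08) / (-165 − 0) = -0.003030
∂h/∂y = (406.54 − 411.08) / (-230 − 0) = +0.01974
h(205, -20) = 411.08 + (-0.003030)·(205) + (+0.01974)·(-20) = 411.08 -0.621 -0.395 = 410.064 m.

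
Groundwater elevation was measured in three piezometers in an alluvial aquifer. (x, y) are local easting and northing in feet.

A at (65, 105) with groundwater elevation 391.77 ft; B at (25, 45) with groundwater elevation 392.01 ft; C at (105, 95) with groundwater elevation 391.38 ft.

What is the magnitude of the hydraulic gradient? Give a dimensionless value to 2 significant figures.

0.0095

Taking A as reference: B−A = (-40, -60, +0.24); C−A = (40, -10, -0.39).
Solve a·Δx + b·Δy = Δh: det = (-40)·(-10) − 40·(-60) = 2800.
∂h/∂x = [(+0.24)·(-10) − (-0.39)·(-60)] / 2800 = -0.009214
∂h/∂y = [(-40)·(-0.39) − 40·(+0.24)] / 2800 = +0.002143
|∇h| = √(-0.009214² + 0.002143²) = 0.00946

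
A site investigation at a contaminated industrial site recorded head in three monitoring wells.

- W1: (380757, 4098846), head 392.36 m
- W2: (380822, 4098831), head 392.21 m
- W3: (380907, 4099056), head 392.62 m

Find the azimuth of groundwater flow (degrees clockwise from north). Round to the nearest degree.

With h = a·x + b·y + c and W1 as origin, the differences give:
  65·a + (-15)·b = -0.15
  150·a + 210·b = +0.26
Eliminate b (×210 and ×(-15), subtract): 15900·a = -27.600 → a = ∂h/∂x = -0.001736
Back-substitute: b = ∂h/∂y = +0.002478.
Flow direction (−∇h) has components (+0.001736 E, -0.002478 N).
Azimuth = atan2(E, N) = atan2(+0.001736, -0.002478) = 145.0° ≈ 145°.

145°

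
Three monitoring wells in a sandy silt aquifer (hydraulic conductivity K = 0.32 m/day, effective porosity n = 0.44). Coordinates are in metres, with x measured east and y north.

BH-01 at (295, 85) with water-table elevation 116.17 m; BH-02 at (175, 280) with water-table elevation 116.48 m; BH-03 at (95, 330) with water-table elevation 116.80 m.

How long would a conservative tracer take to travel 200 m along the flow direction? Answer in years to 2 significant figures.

150 years

With h = a·x + b·y + c and BH-01 as origin, the differences give:
  (-120)·a + 195·b = +0.31
  (-200)·a + 245·b = +0.63
Eliminate b (×245 and ×195, subtract): 9600·a = -46.900 → a = ∂h/∂x = -0.004885
Back-substitute: b = ∂h/∂y = -0.001417.
|∇h| = √(-0.004885² + -0.001417²) = 0.005086
Seepage velocity v = K·i/n = 0.32 × 0.005086 / 0.44 = 0.003699 m/day.
t = 200 / 0.003699 = 5.407e+04 days = 148 years.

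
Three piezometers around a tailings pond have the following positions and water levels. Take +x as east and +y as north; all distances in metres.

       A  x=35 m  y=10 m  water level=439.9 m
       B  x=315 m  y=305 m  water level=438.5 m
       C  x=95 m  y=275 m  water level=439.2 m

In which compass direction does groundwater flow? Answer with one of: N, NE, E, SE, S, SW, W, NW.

NE

With h = a·x + b·y + c and A as origin, the differences give:
  280·a + 295·b = -1.4
  60·a + 265·b = -0.7
Eliminate b (×265 and ×295, subtract): 56500·a = -164.50 → a = ∂h/∂x = -0.002912
Back-substitute: b = ∂h/∂y = -0.001982.
Flow = −∇h = (+0.002912 east, +0.001982 north), which points northeast.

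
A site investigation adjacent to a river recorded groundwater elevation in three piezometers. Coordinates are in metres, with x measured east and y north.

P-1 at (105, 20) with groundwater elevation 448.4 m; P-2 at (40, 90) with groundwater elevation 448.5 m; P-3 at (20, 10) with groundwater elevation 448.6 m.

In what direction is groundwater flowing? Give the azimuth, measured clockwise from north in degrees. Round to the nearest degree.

Three-point gradient (reference P-1): Δ to P-2 = (-65, 70, +0.1), Δ to P-3 = (-85, -10, +0.2).
∂h/∂x = -0.002273, ∂h/∂y = -0.0006818 (det = 6600).
Flow direction (−∇h) has components (+0.002273 E, +0.0006818 N).
Azimuth = atan2(E, N) = atan2(+0.002273, +0.0006818) = 73.3° ≈ 073°.

073°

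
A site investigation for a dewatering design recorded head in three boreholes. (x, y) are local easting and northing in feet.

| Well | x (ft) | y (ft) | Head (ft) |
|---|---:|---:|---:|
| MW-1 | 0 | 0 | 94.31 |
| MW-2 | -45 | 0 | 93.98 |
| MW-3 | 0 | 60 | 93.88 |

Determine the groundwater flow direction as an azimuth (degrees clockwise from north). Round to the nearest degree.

∂h/∂x = (93.98 − 94.31) / (-45 − 0) = +0.007333
∂h/∂y = (93.88 − 94.31) / (60 − 0) = -0.007167
Flow direction (−∇h) has components (-0.007333 E, +0.007167 N).
Azimuth = atan2(E, N) = atan2(-0.007333, +0.007167) = 314.3° ≈ 314°.

314°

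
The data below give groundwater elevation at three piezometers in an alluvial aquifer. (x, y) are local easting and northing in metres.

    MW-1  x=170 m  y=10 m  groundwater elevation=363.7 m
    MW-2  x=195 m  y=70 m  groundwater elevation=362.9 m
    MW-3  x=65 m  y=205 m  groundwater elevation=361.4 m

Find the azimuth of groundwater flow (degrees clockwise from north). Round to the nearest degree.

007°

Differences from MW-1: to MW-2 (Δx, Δy, Δh) = (25, 60, -0.8); to MW-3 = (-105, 195, -2.3).
Determinant of the coordinate differences = 25·195 − (-105)·60 = 11175.
∂h/∂x = [(-0.8)·195 − (-2.3)·60] / 11175 = -0.001611
∂h/∂y = [25·(-2.3) − (-105)·(-0.8)] / 11175 = -0.01266
Flow direction (−∇h) has components (+0.001611 E, +0.01266 N).
Azimuth = atan2(E, N) = atan2(+0.001611, +0.01266) = 7.2° ≈ 007°.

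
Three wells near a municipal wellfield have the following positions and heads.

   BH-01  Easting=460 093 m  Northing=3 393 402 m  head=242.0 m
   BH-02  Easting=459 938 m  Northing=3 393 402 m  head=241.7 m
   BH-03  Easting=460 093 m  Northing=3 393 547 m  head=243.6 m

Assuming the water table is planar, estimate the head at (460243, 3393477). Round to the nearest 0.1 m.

∂h/∂x = (241.7 − 242.0) / (459938 − 460093) = +0.001935
∂h/∂y = (243.6 − 242.0) / (3393547 − 3393402) = +0.01103
h(460243, 3393477) = 242.0 + (+0.001935)·(150) + (+0.01103)·(75) = 242.0 +0.290 +0.828 = 243.118 m.

243.1 m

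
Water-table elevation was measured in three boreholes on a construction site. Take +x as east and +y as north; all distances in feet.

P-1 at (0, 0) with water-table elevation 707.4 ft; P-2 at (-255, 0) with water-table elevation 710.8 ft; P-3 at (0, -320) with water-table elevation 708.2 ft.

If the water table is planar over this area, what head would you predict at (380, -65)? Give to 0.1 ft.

∂h/∂x = (710.8 − 707.4) / (-255 − 0) = -0.01333
∂h/∂y = (708.2 − 707.4) / (-320 − 0) = -0.002500
h(380, -65) = 707.4 + (-0.01333)·(380) + (-0.002500)·(-65) = 707.4 -5.067 +0.163 = 702.496 ft.

702.5 ft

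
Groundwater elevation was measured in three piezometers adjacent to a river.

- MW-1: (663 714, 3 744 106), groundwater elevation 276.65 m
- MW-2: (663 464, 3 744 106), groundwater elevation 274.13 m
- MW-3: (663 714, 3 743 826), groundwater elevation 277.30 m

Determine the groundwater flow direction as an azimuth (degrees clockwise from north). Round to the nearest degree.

283°

∂h/∂x = (274.13 − 276.65) / (663464 − 663714) = +0.01008
∂h/∂y = (277.30 − 276.65) / (3743826 − 3744106) = -0.002321
Flow direction (−∇h) has components (-0.01008 E, +0.002321 N).
Azimuth = atan2(E, N) = atan2(-0.01008, +0.002321) = 283.0° ≈ 283°.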